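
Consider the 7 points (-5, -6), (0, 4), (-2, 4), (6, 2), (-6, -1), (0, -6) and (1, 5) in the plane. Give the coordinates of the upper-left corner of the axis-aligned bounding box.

x-range [-6, 6], y-range [-6, 5].
The upper-left corner is (-6, 5).

(-6, 5)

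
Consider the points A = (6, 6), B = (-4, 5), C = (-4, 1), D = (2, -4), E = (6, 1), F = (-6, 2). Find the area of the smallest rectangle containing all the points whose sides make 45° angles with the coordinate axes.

120

In coordinates u = x + y, v = x − y the rectangle is axis-aligned; the map (x,y)→(u,v) scales areas by 2.
u-values: 12, 1, -3, -2, 7, -4; range = 12 − (-4) = 16.
v-values: 0, -9, -5, 6, 5, -8; range = 6 − (-9) = 15.
Area = (16 × 15) / 2 = 120.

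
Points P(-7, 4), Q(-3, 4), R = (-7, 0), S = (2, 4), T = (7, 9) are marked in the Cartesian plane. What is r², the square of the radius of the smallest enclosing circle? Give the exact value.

The minimum enclosing circle of a finite set is fixed by two of the points (as a diameter) or three (as a circumcircle).
The farthest pair is R–T with squared distance 277. The circle on this segment as diameter has centre (0, 4.5) and r² = 277/4 = 69.25.
Check P: distance² to centre = 49.25 ≤ 69.25, so it lies inside.
All remaining points lie in this disk, and no smaller disk contains both endpoints, so this is the minimum enclosing circle.

69.25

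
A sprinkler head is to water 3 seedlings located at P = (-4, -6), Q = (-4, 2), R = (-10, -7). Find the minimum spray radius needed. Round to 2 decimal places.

Side lengths²: PQ² = 64, PR² = 37, QR² = 117.
Since QR² = 117 ≥ 64 + 37 = 101, the angle opposite QR is not acute, so the smallest enclosing circle has QR as diameter.
Centre = midpoint of QR = (-7, -2.5), r² = 117/4 = 29.25.
r = √(29.25) ≈ 5.41.

5.41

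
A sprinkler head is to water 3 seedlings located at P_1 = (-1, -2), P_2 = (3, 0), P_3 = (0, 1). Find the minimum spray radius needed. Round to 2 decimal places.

2.24

Side lengths²: P_1P_2² = 20, P_1P_3² = 10, P_2P_3² = 10.
Since P_1P_2² = 20 ≥ 10 + 10 = 20, the angle opposite P_1P_2 is not acute, so the smallest enclosing circle has P_1P_2 as diameter.
Centre = midpoint of P_1P_2 = (1, -1), r² = 20/4 = 5.
r = √5 ≈ 2.24.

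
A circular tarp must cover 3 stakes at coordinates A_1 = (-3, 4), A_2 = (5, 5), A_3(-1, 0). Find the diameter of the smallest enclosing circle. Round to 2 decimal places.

8.28

Side lengths²: A_1A_2² = 65, A_1A_3² = 20, A_2A_3² = 61.
Since A_1A_2² = 65 < 61 + 20 = 81, the triangle is acute, so the smallest enclosing circle is the circumcircle.
Circumcentre = (19/17, 121/34), r² = 19825/1156.
Diameter = 2r = 2√(19825/1156) ≈ 8.28.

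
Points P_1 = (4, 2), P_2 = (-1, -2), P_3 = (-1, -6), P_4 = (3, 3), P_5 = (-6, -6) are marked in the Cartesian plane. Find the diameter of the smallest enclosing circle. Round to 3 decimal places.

The minimum enclosing circle of a finite set is fixed by two of the points (as a diameter) or three (as a circumcircle).
The farthest pair is P_1–P_5 with squared distance 164. The circle on this segment as diameter has centre (-1, -2) and r² = 164/4 = 41.
Check P_2: distance² to centre = 0 ≤ 41, so it lies inside.
All remaining points lie in this disk, and no smaller disk contains both endpoints, so this is the minimum enclosing circle.
Diameter = 2r = 2√41 ≈ 12.806.

12.806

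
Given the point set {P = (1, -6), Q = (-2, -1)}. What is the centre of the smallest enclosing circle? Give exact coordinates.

(-0.5, -3.5)

The smallest circle enclosing two points has them as diameter endpoints.
Centre = midpoint = (-0.5, -3.5); r² = |PQ|²/4 = 34/4 = 8.5.
Centre = (-0.5, -3.5).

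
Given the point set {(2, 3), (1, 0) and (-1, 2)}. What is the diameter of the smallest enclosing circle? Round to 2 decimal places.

3.54

Call the three points A, B, C in the order given.
Side lengths²: AB² = 10, AC² = 10, BC² = 8.
Since AC² = 10 < 10 + 8 = 18, the triangle is acute, so the smallest enclosing circle is the circumcircle.
Circumcentre = (0.75, 1.75), r² = 3.125.
Diameter = 2r = 2√(3.125) ≈ 3.54.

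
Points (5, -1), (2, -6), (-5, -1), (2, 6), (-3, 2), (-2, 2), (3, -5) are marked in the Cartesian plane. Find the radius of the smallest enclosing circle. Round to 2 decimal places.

6.08

A smallest enclosing disk is always determined by at most three of the input points on its boundary.
The minimum enclosing circle is determined by three boundary points: (2, -6), (-5, -1), (2, 6).
Their circumcentre is (1, 0) with r² = 37.
The farthest remaining point (3, -5) is at distance² 29 ≤ 37.
r = √37 ≈ 6.08.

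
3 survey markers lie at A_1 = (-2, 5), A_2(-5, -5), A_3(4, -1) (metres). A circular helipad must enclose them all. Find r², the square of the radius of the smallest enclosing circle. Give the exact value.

Side lengths²: A_1A_2² = 109, A_1A_3² = 72, A_2A_3² = 97.
Since A_1A_2² = 109 < 97 + 72 = 169, the triangle is acute, so the smallest enclosing circle is the circumcircle.
Circumcentre = (-41/26, -15/26), r² = 10573/338.

10573/338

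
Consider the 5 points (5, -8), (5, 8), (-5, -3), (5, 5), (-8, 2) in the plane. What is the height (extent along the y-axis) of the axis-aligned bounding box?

16

max y = 8, min y = -8, so height = 16.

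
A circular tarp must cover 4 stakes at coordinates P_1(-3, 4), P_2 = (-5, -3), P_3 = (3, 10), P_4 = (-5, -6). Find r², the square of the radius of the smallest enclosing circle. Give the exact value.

A smallest enclosing disk is always determined by at most three of the input points on its boundary.
The farthest pair is P_3–P_4 with squared distance 320. The circle on this segment as diameter has centre (-1, 2) and r² = 320/4 = 80.
Check P_1: distance² to centre = 8 ≤ 80, so it lies inside.
All remaining points lie in this disk, and no smaller disk contains both endpoints, so this is the minimum enclosing circle.

80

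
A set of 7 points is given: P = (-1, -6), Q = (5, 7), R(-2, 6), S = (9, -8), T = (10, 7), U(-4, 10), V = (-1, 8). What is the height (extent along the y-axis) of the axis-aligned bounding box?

18

max y = 10, min y = -8, so height = 18.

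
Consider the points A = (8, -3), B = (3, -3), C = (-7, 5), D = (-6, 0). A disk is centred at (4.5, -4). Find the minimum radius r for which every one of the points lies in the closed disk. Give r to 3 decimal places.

14.603

The required radius is the distance from (4.5, -4) to the farthest point.
Squared distances: 13.25, 3.25, 213.25, 126.25.
Maximum is 213.25, attained at C.
r = √(213.25) ≈ 14.603.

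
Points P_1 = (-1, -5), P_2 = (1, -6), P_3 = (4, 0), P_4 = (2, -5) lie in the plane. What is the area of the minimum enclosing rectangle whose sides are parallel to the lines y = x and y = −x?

In coordinates u = x + y, v = x − y the rectangle is axis-aligned; the map (x,y)→(u,v) scales areas by 2.
u-values: -6, -5, 4, -3; range = 4 − (-6) = 10.
v-values: 4, 7, 4, 7; range = 7 − 4 = 3.
Area = (10 × 3) / 2 = 15.

15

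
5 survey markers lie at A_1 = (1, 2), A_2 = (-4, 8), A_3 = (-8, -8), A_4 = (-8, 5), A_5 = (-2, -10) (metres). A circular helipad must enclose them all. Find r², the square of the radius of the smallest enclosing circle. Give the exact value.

82

By Welzl's lemma the MEC is supported by two points (diametrically opposite) or three points (on a circumcircle).
The farthest pair is A_2–A_5 with squared distance 328. The circle on this segment as diameter has centre (-3, -1) and r² = 328/4 = 82.
Check A_1: distance² to centre = 25 ≤ 82, so it lies inside.
All remaining points lie in this disk, and no smaller disk contains both endpoints, so this is the minimum enclosing circle.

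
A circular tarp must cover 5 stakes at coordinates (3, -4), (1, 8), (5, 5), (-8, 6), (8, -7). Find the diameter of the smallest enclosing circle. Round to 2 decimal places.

The farthest pair is (-8, 6)–(8, -7) with squared distance 425. The circle on this segment as diameter has centre (0, -0.5) and r² = 425/4 = 106.25.
Check (3, -4): distance² to centre = 21.25 ≤ 106.25, so it lies inside.
All remaining points lie in this disk, and no smaller disk contains both endpoints, so this is the minimum enclosing circle.
Diameter = 2r = 2√(106.25) ≈ 20.62.

20.62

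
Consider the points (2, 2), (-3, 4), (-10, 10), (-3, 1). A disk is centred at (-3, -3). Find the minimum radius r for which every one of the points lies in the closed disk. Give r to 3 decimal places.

14.765

The required radius is the distance from (-3, -3) to the farthest point.
Squared distances: 50, 49, 218, 16.
Maximum is 218, attained at (-10, 10).
r = √218 ≈ 14.765.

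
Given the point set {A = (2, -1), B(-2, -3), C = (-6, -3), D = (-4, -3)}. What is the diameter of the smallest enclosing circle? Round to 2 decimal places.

8.25

The minimum enclosing circle of a finite set is fixed by two of the points (as a diameter) or three (as a circumcircle).
The farthest pair is A–C with squared distance 68. The circle on this segment as diameter has centre (-2, -2) and r² = 68/4 = 17.
Check B: distance² to centre = 1 ≤ 17, so it lies inside.
All remaining points lie in this disk, and no smaller disk contains both endpoints, so this is the minimum enclosing circle.
Diameter = 2r = 2√17 ≈ 8.25.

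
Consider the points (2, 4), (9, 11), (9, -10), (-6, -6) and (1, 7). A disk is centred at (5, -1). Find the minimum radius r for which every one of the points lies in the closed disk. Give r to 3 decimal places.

The required radius is the distance from (5, -1) to the farthest point.
Squared distances: 34, 160, 97, 146, 80.
Maximum is 160, attained at (9, 11).
r = √160 ≈ 12.649.

12.649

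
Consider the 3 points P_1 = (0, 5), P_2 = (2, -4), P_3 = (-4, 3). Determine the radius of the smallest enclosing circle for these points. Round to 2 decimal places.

4.75

Side lengths²: P_1P_2² = 85, P_1P_3² = 20, P_2P_3² = 85.
Since P_2P_3² = 85 < 85 + 20 = 105, the triangle is acute, so the smallest enclosing circle is the circumcircle.
Circumcentre = (-0.125, 0.25), r² = 22.578125.
r = √(22.578125) ≈ 4.75.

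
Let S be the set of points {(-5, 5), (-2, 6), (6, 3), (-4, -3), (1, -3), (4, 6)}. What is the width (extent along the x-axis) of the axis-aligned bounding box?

11

max x = 6, min x = -5, so width = 11.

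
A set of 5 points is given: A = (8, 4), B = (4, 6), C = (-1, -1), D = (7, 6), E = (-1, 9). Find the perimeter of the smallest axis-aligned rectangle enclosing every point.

Width = max x − min x = 8 − (-1) = 9.
Height = max y − min y = 9 − (-1) = 10.
Perimeter = 2(9 + 10) = 38.

38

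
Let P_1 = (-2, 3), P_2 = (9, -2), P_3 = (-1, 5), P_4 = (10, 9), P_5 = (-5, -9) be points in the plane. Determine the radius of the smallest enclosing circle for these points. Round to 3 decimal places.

11.715

The farthest pair is P_4–P_5 with squared distance 549. The circle on this segment as diameter has centre (2.5, 0) and r² = 549/4 = 137.25.
Check P_1: distance² to centre = 29.25 ≤ 137.25, so it lies inside.
All remaining points lie in this disk, and no smaller disk contains both endpoints, so this is the minimum enclosing circle.
r = √(137.25) ≈ 11.715.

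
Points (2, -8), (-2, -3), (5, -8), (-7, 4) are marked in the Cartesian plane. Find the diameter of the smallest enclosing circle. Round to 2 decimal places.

By Welzl's lemma the MEC is supported by two points (diametrically opposite) or three points (on a circumcircle).
The farthest pair is (5, -8)–(-7, 4) with squared distance 288. The circle on this segment as diameter has centre (-1, -2) and r² = 288/4 = 72.
Check (2, -8): distance² to centre = 45 ≤ 72, so it lies inside.
All remaining points lie in this disk, and no smaller disk contains both endpoints, so this is the minimum enclosing circle.
Diameter = 2r = 2√72 ≈ 16.97.

16.97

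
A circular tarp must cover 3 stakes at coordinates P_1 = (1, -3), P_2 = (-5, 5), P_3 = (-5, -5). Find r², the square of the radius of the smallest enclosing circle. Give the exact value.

Side lengths²: P_1P_2² = 100, P_1P_3² = 40, P_2P_3² = 100.
Since P_2P_3² = 100 < 100 + 40 = 140, the triangle is acute, so the smallest enclosing circle is the circumcircle.
Circumcentre = (-10/3, 0), r² = 250/9.

250/9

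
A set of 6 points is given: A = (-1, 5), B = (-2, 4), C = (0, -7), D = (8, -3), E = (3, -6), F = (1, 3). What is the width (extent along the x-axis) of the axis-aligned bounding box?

10

max x = 8, min x = -2, so width = 10.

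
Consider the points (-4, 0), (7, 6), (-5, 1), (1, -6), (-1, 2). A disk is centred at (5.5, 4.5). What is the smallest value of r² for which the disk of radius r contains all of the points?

130.5

The required radius is the distance from (5.5, 4.5) to the farthest point.
Squared distances: 110.5, 4.5, 122.5, 130.5, 48.5.
Maximum is 130.5, attained at (1, -6).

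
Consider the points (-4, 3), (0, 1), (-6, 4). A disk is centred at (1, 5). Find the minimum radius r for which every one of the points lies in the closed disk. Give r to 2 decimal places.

The required radius is the distance from (1, 5) to the farthest point.
Squared distances: 29, 17, 50.
Maximum is 50, attained at (-6, 4).
r = √50 ≈ 7.07.

7.07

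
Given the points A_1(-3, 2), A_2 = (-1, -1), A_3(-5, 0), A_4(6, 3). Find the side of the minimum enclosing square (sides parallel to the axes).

11

The bounding box has width 11 and height 4.
An axis-aligned square enclosing the set must have side ≥ max(width, height).
So the minimum side is max(11, 4) = 11.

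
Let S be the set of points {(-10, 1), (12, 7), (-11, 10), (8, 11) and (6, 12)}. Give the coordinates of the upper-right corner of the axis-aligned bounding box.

x-range [-11, 12], y-range [1, 12].
The upper-right corner is (12, 12).

(12, 12)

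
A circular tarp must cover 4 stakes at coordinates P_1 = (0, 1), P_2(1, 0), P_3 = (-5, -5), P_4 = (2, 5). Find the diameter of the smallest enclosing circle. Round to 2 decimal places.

12.21

The farthest pair is P_3–P_4 with squared distance 149. The circle on this segment as diameter has centre (-1.5, 0) and r² = 149/4 = 37.25.
Check P_1: distance² to centre = 3.25 ≤ 37.25, so it lies inside.
All remaining points lie in this disk, and no smaller disk contains both endpoints, so this is the minimum enclosing circle.
Diameter = 2r = 2√(37.25) ≈ 12.21.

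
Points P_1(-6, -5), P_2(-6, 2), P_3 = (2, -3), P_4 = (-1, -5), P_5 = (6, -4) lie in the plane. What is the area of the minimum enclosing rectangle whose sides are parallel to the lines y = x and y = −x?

117

In coordinates u = x + y, v = x − y the rectangle is axis-aligned; the map (x,y)→(u,v) scales areas by 2.
u-values: -11, -4, -1, -6, 2; range = 2 − (-11) = 13.
v-values: -1, -8, 5, 4, 10; range = 10 − (-8) = 18.
Area = (13 × 18) / 2 = 117.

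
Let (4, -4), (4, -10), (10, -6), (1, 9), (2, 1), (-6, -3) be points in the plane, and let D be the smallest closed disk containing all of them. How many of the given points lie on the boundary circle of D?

By Welzl's lemma the MEC is supported by two points (diametrically opposite) or three points (on a circumcircle).
The farthest pair is (4, -10)–(1, 9) with squared distance 370. The circle on this segment as diameter has centre (2.5, -0.5) and r² = 370/4 = 92.5.
Check (4, -4): distance² to centre = 14.5 ≤ 92.5, so it lies inside.
All remaining points lie in this disk, and no smaller disk contains both endpoints, so this is the minimum enclosing circle.
The points at distance exactly r from the centre are (4, -10), (1, 9) — 2 points.

2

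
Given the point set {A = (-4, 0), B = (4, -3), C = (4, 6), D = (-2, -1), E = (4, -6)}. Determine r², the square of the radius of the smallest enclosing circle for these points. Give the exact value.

39.0625

By Welzl's lemma the MEC is supported by two points (diametrically opposite) or three points (on a circumcircle).
The minimum enclosing circle is determined by three boundary points: A, C, E.
Their circumcentre is (2.25, 0) with r² = 39.0625.
The farthest remaining point D is at distance² 19.0625 ≤ 39.0625.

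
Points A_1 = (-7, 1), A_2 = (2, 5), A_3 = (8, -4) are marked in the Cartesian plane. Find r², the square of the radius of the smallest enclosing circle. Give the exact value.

Side lengths²: A_1A_2² = 97, A_1A_3² = 250, A_2A_3² = 117.
Since A_1A_3² = 250 ≥ 117 + 97 = 214, the angle opposite A_1A_3 is not acute, so the smallest enclosing circle has A_1A_3 as diameter.
Centre = midpoint of A_1A_3 = (0.5, -1.5), r² = 250/4 = 62.5.

62.5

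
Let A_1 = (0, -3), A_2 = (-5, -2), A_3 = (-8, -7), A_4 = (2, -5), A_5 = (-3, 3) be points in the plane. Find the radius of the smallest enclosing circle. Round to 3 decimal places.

The minimum enclosing circle is determined by three boundary points: A_3, A_4, A_5.
Their circumcentre is (-65/18, -53/18) with r² = 5785/162.
The farthest remaining point A_1 is at distance² 2113/162 ≤ 5785/162.
r = √(5785/162) ≈ 5.976.

5.976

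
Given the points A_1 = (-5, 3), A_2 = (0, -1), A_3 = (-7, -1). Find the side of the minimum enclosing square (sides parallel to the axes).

7

The bounding box has width 7 and height 4.
An axis-aligned square enclosing the set must have side ≥ max(width, height).
So the minimum side is max(7, 4) = 7.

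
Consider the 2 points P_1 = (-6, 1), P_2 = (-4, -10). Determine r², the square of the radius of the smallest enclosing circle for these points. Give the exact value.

31.25

The smallest circle enclosing two points has them as diameter endpoints.
Centre = midpoint = (-5, -4.5); r² = |P_1P_2|²/4 = 125/4 = 31.25.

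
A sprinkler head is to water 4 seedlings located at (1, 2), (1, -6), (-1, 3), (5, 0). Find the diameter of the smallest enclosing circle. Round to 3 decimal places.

9.291

The minimum enclosing circle is determined by three boundary points: (1, -6), (-1, 3), (5, 0).
Their circumcentre is (0.5625, -1.375) with r² = 21.58203125.
The farthest remaining point (1, 2) is at distance² 11.58203125 ≤ 21.58203125.
Diameter = 2r = 2√(21.58203125) ≈ 9.291.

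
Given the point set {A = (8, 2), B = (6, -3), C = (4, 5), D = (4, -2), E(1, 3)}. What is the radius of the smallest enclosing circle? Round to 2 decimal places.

4.15

By Welzl's lemma the MEC is supported by two points (diametrically opposite) or three points (on a circumcircle).
The minimum enclosing circle is determined by three boundary points: B, C, E.
Their circumcentre is (32/7, 25/28) with r² = 13481/784.
The farthest remaining point A is at distance² 10177/784 ≤ 13481/784.
r = √(13481/784) ≈ 4.15.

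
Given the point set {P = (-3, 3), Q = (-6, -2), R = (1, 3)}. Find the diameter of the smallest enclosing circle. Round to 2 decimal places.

8.60

Side lengths²: PQ² = 34, PR² = 16, QR² = 74.
Since QR² = 74 ≥ 34 + 16 = 50, the angle opposite QR is not acute, so the smallest enclosing circle has QR as diameter.
Centre = midpoint of QR = (-2.5, 0.5), r² = 74/4 = 18.5.
Diameter = 2r = 2√(18.5) ≈ 8.60.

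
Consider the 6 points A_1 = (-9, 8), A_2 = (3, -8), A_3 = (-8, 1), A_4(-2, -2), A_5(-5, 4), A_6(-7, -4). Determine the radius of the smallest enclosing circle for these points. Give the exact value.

By Welzl's lemma the MEC is supported by two points (diametrically opposite) or three points (on a circumcircle).
The farthest pair is A_1–A_2 with squared distance 400. The circle on this segment as diameter has centre (-3, 0) and r² = 400/4 = 100.
Check A_3: distance² to centre = 26 ≤ 100, so it lies inside.
All remaining points lie in this disk, and no smaller disk contains both endpoints, so this is the minimum enclosing circle.
r = √100 = 10.

10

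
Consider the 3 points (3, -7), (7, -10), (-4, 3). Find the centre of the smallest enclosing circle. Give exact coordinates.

(1.5, -3.5)

Call the three points A, B, C in the order given.
Side lengths²: AB² = 25, AC² = 149, BC² = 290.
Since BC² = 290 ≥ 149 + 25 = 174, the angle opposite BC is not acute, so the smallest enclosing circle has BC as diameter.
Centre = midpoint of BC = (1.5, -3.5), r² = 290/4 = 72.5.
Centre = (1.5, -3.5).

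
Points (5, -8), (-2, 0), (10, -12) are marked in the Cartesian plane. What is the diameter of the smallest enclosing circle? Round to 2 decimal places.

Call the three points A, B, C in the order given.
Side lengths²: AB² = 113, AC² = 41, BC² = 288.
Since BC² = 288 ≥ 113 + 41 = 154, the angle opposite BC is not acute, so the smallest enclosing circle has BC as diameter.
Centre = midpoint of BC = (4, -6), r² = 288/4 = 72.
Diameter = 2r = 2√72 ≈ 16.97.

16.97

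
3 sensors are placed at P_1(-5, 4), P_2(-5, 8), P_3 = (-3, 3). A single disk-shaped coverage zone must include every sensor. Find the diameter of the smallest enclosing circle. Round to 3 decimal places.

Side lengths²: P_1P_2² = 16, P_1P_3² = 5, P_2P_3² = 29.
Since P_2P_3² = 29 ≥ 16 + 5 = 21, the angle opposite P_2P_3 is not acute, so the smallest enclosing circle has P_2P_3 as diameter.
Centre = midpoint of P_2P_3 = (-4, 5.5), r² = 29/4 = 7.25.
Diameter = 2r = 2√(7.25) ≈ 5.385.

5.385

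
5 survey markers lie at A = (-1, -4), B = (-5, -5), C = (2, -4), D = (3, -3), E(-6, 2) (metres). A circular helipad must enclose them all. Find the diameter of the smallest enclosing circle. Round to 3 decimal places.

A smallest enclosing disk is always determined by at most three of the input points on its boundary.
The minimum enclosing circle is determined by three boundary points: B, D, E.
Their circumcentre is (-51/29, -28/29) with r² = 22525/841.
The farthest remaining point C is at distance² 19625/841 ≤ 22525/841.
Diameter = 2r = 2√(22525/841) ≈ 10.351.

10.351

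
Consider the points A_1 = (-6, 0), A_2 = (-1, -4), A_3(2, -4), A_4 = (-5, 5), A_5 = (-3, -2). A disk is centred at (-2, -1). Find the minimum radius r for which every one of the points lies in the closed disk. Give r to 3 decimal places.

6.708

The required radius is the distance from (-2, -1) to the farthest point.
Squared distances: 17, 10, 25, 45, 2.
Maximum is 45, attained at A_4.
r = √45 ≈ 6.708.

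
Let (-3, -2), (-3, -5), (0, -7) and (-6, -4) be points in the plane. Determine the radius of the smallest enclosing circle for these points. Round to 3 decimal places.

3.358

By Welzl's lemma the MEC is supported by two points (diametrically opposite) or three points (on a circumcircle).
The minimum enclosing circle is determined by three boundary points: (-3, -2), (0, -7), (-6, -4).
Their circumcentre is (-41/14, -75/14) with r² = 1105/98.
The farthest remaining point (-3, -5) is at distance² 13/98 ≤ 1105/98.
r = √(1105/98) ≈ 3.358.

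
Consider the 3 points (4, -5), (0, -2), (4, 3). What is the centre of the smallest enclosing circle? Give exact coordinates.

(3.875, -1)

Call the three points A, B, C in the order given.
Side lengths²: AB² = 25, AC² = 64, BC² = 41.
Since AC² = 64 < 41 + 25 = 66, the triangle is acute, so the smallest enclosing circle is the circumcircle.
Circumcentre = (3.875, -1), r² = 16.015625.
Centre = (3.875, -1).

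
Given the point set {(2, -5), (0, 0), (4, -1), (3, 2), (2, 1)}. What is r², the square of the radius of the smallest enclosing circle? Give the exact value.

12.5

The minimum enclosing circle of a finite set is fixed by two of the points (as a diameter) or three (as a circumcircle).
The farthest pair is (2, -5)–(3, 2) with squared distance 50. The circle on this segment as diameter has centre (2.5, -1.5) and r² = 50/4 = 12.5.
Check (0, 0): distance² to centre = 8.5 ≤ 12.5, so it lies inside.
All remaining points lie in this disk, and no smaller disk contains both endpoints, so this is the minimum enclosing circle.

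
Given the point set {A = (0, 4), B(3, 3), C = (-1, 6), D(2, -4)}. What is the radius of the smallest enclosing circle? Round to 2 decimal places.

5.22

The farthest pair is C–D with squared distance 109. The circle on this segment as diameter has centre (0.5, 1) and r² = 109/4 = 27.25.
Check A: distance² to centre = 9.25 ≤ 27.25, so it lies inside.
All remaining points lie in this disk, and no smaller disk contains both endpoints, so this is the minimum enclosing circle.
r = √(27.25) ≈ 5.22.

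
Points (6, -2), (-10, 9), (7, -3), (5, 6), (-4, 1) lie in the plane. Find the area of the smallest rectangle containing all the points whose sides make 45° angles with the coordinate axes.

203

In coordinates u = x + y, v = x − y the rectangle is axis-aligned; the map (x,y)→(u,v) scales areas by 2.
u-values: 4, -1, 4, 11, -3; range = 11 − (-3) = 14.
v-values: 8, -19, 10, -1, -5; range = 10 − (-19) = 29.
Area = (14 × 29) / 2 = 203.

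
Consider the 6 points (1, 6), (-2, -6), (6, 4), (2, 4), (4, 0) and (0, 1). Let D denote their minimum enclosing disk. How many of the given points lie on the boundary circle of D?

A smallest enclosing disk is always determined by at most three of the input points on its boundary.
The minimum enclosing circle is determined by three boundary points: (1, 6), (-2, -6), (6, 4).
Their circumcentre is (29/22, -5/11) with r² = 20213/484.
The farthest remaining point (2, 4) is at distance² 9829/484 ≤ 20213/484.
The points at distance exactly r from the centre are (1, 6), (-2, -6), (6, 4) — 3 points.

3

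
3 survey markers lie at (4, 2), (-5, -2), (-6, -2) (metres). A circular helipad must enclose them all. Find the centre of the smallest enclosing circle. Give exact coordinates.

(-1, 0)

Call the three points A, B, C in the order given.
Side lengths²: AB² = 97, AC² = 116, BC² = 1.
Since AC² = 116 ≥ 97 + 1 = 98, the angle opposite AC is not acute, so the smallest enclosing circle has AC as diameter.
Centre = midpoint of AC = (-1, 0), r² = 116/4 = 29.
Centre = (-1, 0).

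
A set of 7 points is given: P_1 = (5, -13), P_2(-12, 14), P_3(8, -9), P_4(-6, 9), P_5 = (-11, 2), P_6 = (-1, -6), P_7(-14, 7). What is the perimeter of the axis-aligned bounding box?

98

Width = max x − min x = 8 − (-14) = 22.
Height = max y − min y = 14 − (-13) = 27.
Perimeter = 2(22 + 27) = 98.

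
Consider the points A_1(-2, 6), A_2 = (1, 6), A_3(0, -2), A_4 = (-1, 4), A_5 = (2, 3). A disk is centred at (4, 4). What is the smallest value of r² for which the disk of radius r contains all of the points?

52

The required radius is the distance from (4, 4) to the farthest point.
Squared distances: 40, 13, 52, 25, 5.
Maximum is 52, attained at A_3.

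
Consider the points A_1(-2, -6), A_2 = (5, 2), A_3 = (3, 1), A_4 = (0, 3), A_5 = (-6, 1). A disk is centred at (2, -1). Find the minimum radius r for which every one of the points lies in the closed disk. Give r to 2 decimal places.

8.25

The required radius is the distance from (2, -1) to the farthest point.
Squared distances: 41, 18, 5, 20, 68.
Maximum is 68, attained at A_5.
r = √68 ≈ 8.25.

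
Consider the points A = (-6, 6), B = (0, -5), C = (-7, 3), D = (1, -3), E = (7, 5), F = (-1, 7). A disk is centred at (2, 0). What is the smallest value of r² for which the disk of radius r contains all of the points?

The required radius is the distance from (2, 0) to the farthest point.
Squared distances: 100, 29, 90, 10, 50, 58.
Maximum is 100, attained at A.

100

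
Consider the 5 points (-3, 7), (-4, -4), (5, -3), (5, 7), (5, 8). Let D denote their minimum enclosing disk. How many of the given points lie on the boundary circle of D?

2

A smallest enclosing disk is always determined by at most three of the input points on its boundary.
The farthest pair is (-4, -4)–(5, 8) with squared distance 225. The circle on this segment as diameter has centre (0.5, 2) and r² = 225/4 = 56.25.
Check (-3, 7): distance² to centre = 37.25 ≤ 56.25, so it lies inside.
All remaining points lie in this disk, and no smaller disk contains both endpoints, so this is the minimum enclosing circle.
The points at distance exactly r from the centre are (-4, -4), (5, 8) — 2 points.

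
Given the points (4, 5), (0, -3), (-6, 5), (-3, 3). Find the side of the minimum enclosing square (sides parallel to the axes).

The bounding box has width 10 and height 8.
An axis-aligned square enclosing the set must have side ≥ max(width, height).
So the minimum side is max(10, 8) = 10.

10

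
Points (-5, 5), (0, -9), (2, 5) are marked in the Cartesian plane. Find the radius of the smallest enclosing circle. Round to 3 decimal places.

Call the three points A, B, C in the order given.
Side lengths²: AB² = 221, AC² = 49, BC² = 200.
Since AB² = 221 < 200 + 49 = 249, the triangle is acute, so the smallest enclosing circle is the circumcircle.
Circumcentre = (-1.5, -23/14), r² = 5525/98.
r = √(5525/98) ≈ 7.508.

7.508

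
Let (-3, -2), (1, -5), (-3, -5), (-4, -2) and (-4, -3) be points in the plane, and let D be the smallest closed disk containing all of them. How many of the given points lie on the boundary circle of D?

By Welzl's lemma the MEC is supported by two points (diametrically opposite) or three points (on a circumcircle).
The farthest pair is (1, -5)–(-4, -2) with squared distance 34. The circle on this segment as diameter has centre (-1.5, -3.5) and r² = 34/4 = 8.5.
Check (-3, -2): distance² to centre = 4.5 ≤ 8.5, so it lies inside.
All remaining points lie in this disk, and no smaller disk contains both endpoints, so this is the minimum enclosing circle.
The points at distance exactly r from the centre are (1, -5), (-4, -2) — 2 points.

2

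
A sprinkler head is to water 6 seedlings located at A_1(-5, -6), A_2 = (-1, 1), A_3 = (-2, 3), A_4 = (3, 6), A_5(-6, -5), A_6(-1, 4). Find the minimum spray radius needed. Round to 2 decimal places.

7.21

A smallest enclosing disk is always determined by at most three of the input points on its boundary.
The farthest pair is A_1–A_4 with squared distance 208. The circle on this segment as diameter has centre (-1, 0) and r² = 208/4 = 52.
Check A_2: distance² to centre = 1 ≤ 52, so it lies inside.
All remaining points lie in this disk, and no smaller disk contains both endpoints, so this is the minimum enclosing circle.
r = √52 ≈ 7.21.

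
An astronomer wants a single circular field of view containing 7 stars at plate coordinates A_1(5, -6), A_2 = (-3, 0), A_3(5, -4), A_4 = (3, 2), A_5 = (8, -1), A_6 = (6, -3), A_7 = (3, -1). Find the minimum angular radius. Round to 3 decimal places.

5.552

The minimum enclosing circle of a finite set is fixed by two of the points (as a diameter) or three (as a circumcircle).
The minimum enclosing circle is determined by three boundary points: A_1, A_2, A_5.
Their circumcentre is (71/29, -31/29) with r² = 25925/841.
The farthest remaining point A_6 is at distance² 13745/841 ≤ 25925/841.
r = √(25925/841) ≈ 5.552.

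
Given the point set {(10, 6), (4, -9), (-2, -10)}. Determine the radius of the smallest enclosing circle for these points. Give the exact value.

10

Call the three points A, B, C in the order given.
Side lengths²: AB² = 261, AC² = 400, BC² = 37.
Since AC² = 400 ≥ 261 + 37 = 298, the angle opposite AC is not acute, so the smallest enclosing circle has AC as diameter.
Centre = midpoint of AC = (4, -2), r² = 400/4 = 100.
r = √100 = 10.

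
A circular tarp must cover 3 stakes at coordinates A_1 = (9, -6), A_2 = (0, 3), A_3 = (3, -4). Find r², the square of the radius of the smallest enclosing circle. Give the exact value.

40.5

Side lengths²: A_1A_2² = 162, A_1A_3² = 40, A_2A_3² = 58.
Since A_1A_2² = 162 ≥ 58 + 40 = 98, the angle opposite A_1A_2 is not acute, so the smallest enclosing circle has A_1A_2 as diameter.
Centre = midpoint of A_1A_2 = (4.5, -1.5), r² = 162/4 = 40.5.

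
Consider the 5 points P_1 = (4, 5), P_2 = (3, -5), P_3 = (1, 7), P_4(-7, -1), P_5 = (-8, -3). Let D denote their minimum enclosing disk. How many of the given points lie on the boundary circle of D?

3

By Welzl's lemma the MEC is supported by two points (diametrically opposite) or three points (on a circumcircle).
The minimum enclosing circle is determined by three boundary points: P_1, P_2, P_5.
Their circumcentre is (-47/28, 29/56) with r² = 164125/3136.
The farthest remaining point P_3 is at distance² 154269/3136 ≤ 164125/3136.
The points at distance exactly r from the centre are P_1, P_2, P_5 — 3 points.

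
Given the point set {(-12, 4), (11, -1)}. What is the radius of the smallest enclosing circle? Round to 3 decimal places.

The smallest circle enclosing two points has them as diameter endpoints.
Centre = midpoint = (-0.5, 1.5); r² = |(-12, 4)−(11, -1)|²/4 = 554/4 = 138.5.
r = √(138.5) ≈ 11.769.

11.769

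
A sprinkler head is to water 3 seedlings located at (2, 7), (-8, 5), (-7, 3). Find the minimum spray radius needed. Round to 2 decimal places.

5.10

Call the three points A, B, C in the order given.
Side lengths²: AB² = 104, AC² = 97, BC² = 5.
Since AB² = 104 ≥ 97 + 5 = 102, the angle opposite AB is not acute, so the smallest enclosing circle has AB as diameter.
Centre = midpoint of AB = (-3, 6), r² = 104/4 = 26.
r = √26 ≈ 5.10.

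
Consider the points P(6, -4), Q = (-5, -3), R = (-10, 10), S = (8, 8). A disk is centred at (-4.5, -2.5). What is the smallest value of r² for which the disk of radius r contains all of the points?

266.5

The required radius is the distance from (-4.5, -2.5) to the farthest point.
Squared distances: 112.5, 0.5, 186.5, 266.5.
Maximum is 266.5, attained at S.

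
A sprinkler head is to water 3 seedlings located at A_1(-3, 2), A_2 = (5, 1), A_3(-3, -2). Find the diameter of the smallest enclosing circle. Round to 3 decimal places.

8.610

Side lengths²: A_1A_2² = 65, A_1A_3² = 16, A_2A_3² = 73.
Since A_2A_3² = 73 < 65 + 16 = 81, the triangle is acute, so the smallest enclosing circle is the circumcircle.
Circumcentre = (0.8125, 0), r² = 18.53515625.
Diameter = 2r = 2√(18.53515625) ≈ 8.610.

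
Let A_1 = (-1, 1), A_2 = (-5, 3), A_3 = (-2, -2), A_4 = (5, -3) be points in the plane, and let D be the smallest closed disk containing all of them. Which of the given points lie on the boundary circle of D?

The minimum enclosing circle of a finite set is fixed by two of the points (as a diameter) or three (as a circumcircle).
The farthest pair is A_2–A_4 with squared distance 136. The circle on this segment as diameter has centre (0, 0) and r² = 136/4 = 34.
Check A_1: distance² to centre = 2 ≤ 34, so it lies inside.
All remaining points lie in this disk, and no smaller disk contains both endpoints, so this is the minimum enclosing circle.
The points at distance exactly r from the centre are A_2, A_4 — 2 points.

A_2, A_4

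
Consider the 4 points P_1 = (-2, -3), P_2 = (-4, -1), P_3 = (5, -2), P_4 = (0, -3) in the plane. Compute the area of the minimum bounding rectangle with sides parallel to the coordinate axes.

x ranges over [-4, 5], width 9.
y ranges over [-3, -1], height 2.
Area = 9 × 2 = 18.

18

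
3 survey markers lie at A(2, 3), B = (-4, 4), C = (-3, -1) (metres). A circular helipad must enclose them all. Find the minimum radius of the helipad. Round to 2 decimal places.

Side lengths²: AB² = 37, AC² = 41, BC² = 26.
Since AC² = 41 < 37 + 26 = 63, the triangle is acute, so the smallest enclosing circle is the circumcircle.
Circumcentre = (-73/58, 113/58), r² = 19721/1682.
r = √(19721/1682) ≈ 3.42.

3.42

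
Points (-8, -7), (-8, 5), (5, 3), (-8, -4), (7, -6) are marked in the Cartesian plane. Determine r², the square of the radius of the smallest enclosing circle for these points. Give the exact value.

The minimum enclosing circle of a finite set is fixed by two of the points (as a diameter) or three (as a circumcircle).
The minimum enclosing circle is determined by three boundary points: (-8, -7), (-8, 5), (7, -6).
Their circumcentre is (-13/15, -1) with r² = 19549/225.
The farthest remaining point (-8, -4) is at distance² 13474/225 ≤ 19549/225.

19549/225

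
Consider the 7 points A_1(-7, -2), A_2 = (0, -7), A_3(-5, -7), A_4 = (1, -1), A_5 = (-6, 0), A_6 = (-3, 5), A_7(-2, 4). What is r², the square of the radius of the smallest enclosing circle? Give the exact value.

By Welzl's lemma the MEC is supported by two points (diametrically opposite) or three points (on a circumcircle).
The minimum enclosing circle is determined by three boundary points: A_2, A_3, A_6.
Their circumcentre is (-2.5, -1.25) with r² = 39.3125.
The farthest remaining point A_7 is at distance² 27.8125 ≤ 39.3125.

39.3125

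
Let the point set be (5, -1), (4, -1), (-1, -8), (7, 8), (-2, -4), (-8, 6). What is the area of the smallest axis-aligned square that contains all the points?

256

The bounding box has width 15 and height 16.
An axis-aligned square enclosing the set must have side ≥ max(width, height).
So the minimum side is max(15, 16) = 16.
Area = 16² = 256.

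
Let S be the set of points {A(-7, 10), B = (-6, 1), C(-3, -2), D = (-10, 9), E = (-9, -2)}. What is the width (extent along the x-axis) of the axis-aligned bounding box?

max x = -3, min x = -10, so width = 7.

7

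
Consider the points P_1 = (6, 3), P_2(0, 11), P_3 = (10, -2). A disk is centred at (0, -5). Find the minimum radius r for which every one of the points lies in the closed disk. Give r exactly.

The required radius is the distance from (0, -5) to the farthest point.
Squared distances: 100, 256, 109.
Maximum is 256, attained at P_2.
r = √256 = 16.

16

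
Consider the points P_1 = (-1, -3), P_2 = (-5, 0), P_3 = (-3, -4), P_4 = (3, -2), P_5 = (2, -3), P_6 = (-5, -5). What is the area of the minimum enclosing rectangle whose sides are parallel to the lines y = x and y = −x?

55

In coordinates u = x + y, v = x − y the rectangle is axis-aligned; the map (x,y)→(u,v) scales areas by 2.
u-values: -4, -5, -7, 1, -1, -10; range = 1 − (-10) = 11.
v-values: 2, -5, 1, 5, 5, 0; range = 5 − (-5) = 10.
Area = (11 × 10) / 2 = 55.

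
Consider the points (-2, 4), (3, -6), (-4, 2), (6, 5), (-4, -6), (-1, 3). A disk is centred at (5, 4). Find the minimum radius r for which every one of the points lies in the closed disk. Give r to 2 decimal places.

The required radius is the distance from (5, 4) to the farthest point.
Squared distances: 49, 104, 85, 2, 181, 37.
Maximum is 181, attained at (-4, -6).
r = √181 ≈ 13.45.

13.45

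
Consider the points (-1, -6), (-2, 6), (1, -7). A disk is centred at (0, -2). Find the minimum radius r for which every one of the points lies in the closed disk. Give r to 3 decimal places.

The required radius is the distance from (0, -2) to the farthest point.
Squared distances: 17, 68, 26.
Maximum is 68, attained at (-2, 6).
r = √68 ≈ 8.246.

8.246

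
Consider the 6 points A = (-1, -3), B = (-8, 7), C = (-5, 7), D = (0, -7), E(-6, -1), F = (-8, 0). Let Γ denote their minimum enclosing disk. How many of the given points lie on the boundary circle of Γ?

By Welzl's lemma the MEC is supported by two points (diametrically opposite) or three points (on a circumcircle).
The farthest pair is B–D with squared distance 260. The circle on this segment as diameter has centre (-4, 0) and r² = 260/4 = 65.
Check A: distance² to centre = 18 ≤ 65, so it lies inside.
All remaining points lie in this disk, and no smaller disk contains both endpoints, so this is the minimum enclosing circle.
The points at distance exactly r from the centre are B, D — 2 points.

2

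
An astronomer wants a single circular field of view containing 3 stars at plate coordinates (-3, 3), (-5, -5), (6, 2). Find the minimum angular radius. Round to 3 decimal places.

Call the three points A, B, C in the order given.
Side lengths²: AB² = 68, AC² = 82, BC² = 170.
Since BC² = 170 ≥ 82 + 68 = 150, the angle opposite BC is not acute, so the smallest enclosing circle has BC as diameter.
Centre = midpoint of BC = (0.5, -1.5), r² = 170/4 = 42.5.
r = √(42.5) ≈ 6.519.

6.519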